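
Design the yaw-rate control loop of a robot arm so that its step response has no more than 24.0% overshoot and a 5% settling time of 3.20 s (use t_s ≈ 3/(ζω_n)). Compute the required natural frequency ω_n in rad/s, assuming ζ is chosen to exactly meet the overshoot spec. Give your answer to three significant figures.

ζ = −ln(OS)/√(π² + (ln OS)²). With OS = 0.240, ln OS = −1.427 and ζ = 1.427/3.451 = 0.414.
From t_s ≈ 3/(ζω_n): ω_n = 3/(ζ·t_s) = 3/(0.414·3.20) = 2.27 rad/s.

ω_n ≈ 2.27 rad/s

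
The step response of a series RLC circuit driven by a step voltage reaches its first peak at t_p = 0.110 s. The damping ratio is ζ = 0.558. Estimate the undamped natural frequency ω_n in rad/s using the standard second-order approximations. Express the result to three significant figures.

ω_n ≈ 34.4 rad/s

Peak time t_p = π/ω_d, so ω_d = π/t_p = π/0.110 = 28.6 rad/s.
ω_n = ω_d/√(1−ζ²) = 28.6/√0.689 = 34.4 rad/s.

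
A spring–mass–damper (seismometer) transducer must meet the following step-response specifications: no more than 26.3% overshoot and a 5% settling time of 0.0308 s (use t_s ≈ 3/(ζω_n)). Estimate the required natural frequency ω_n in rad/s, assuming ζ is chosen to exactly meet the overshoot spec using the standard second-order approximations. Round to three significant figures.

ω_n ≈ 249 rad/s

ζ = −ln(OS)/√(π² + (ln OS)²). With OS = 0.263, ln OS = −1.336 and ζ = 1.336/3.414 = 0.391.
Then ω_n = 3/(ζ t_s) = 3/(0.391 × 0.0308) = 249 rad/s.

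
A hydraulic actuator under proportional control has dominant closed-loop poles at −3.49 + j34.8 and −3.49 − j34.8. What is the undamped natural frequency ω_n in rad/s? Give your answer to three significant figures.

The poles are at −σ ± jω_d with σ = 3.49 and ω_d = 34.8, so ω_n = √(σ²+ω_d²) = 35.0 rad/s and ζ = σ/ω_n = 0.0998.

ω_n ≈ 35.0 rad/s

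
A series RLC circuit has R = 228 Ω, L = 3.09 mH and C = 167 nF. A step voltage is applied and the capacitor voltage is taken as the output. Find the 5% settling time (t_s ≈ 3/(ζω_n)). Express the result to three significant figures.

For a series RLC circuit (capacitor voltage as output), ω_n = 1/√(LC) = 1/√(3.09 mH · 167 nF) = 44000 rad/s.
ζ = (R/2)·√(C/L) = (228/2)·√(167 nF/3.09 mH) = 0.838.
t_s ≈ 3/(ζω_n) = 0.0000813 s.

t_s ≈ 0.0000813 s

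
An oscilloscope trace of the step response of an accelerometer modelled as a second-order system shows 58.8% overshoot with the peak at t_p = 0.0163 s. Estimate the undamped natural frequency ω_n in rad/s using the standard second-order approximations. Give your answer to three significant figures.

The overshoot fixes ζ = −ln(OS)/√(π²+ln²(OS)) = 0.167.
From t_p = π/ω_d, ω_d = π/0.0163 = 193 rad/s, so ω_n = ω_d/√(1−ζ²) = 195 rad/s.

ω_n ≈ 195 rad/s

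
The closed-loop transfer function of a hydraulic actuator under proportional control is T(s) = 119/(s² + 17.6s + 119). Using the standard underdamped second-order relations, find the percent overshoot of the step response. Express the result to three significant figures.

%OS ≈ 1.37%

ω_n = √119 = 10.9 rad/s; ζ = 17.6/(2·10.9) = 0.807.
Overshoot: exp(−π·0.807/√(1−0.807²)) = 0.0137, i.e. 1.37%.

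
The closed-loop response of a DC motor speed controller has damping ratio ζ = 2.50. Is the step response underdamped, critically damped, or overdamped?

Since ζ = 2.50 > 1, the system is overdamped.

overdamped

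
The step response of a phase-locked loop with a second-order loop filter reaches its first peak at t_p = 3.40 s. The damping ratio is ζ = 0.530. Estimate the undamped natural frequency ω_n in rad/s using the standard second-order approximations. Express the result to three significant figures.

ω_n ≈ 1.09 rad/s

Peak time t_p = π/ω_d, so ω_d = π/t_p = π/3.40 = 0.924 rad/s.
ω_n = ω_d/√(1−ζ²) = 0.924/√0.719 = 1.09 rad/s.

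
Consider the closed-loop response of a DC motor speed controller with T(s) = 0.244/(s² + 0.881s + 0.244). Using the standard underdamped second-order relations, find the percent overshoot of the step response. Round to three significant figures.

%OS ≈ 0.205%

ω_n = √0.244 = 0.494 rad/s; ζ = 0.881/(2·0.494) = 0.892.
Overshoot: exp(−π·0.892/√(1−0.892²)) = 0.00205, i.e. 0.205%.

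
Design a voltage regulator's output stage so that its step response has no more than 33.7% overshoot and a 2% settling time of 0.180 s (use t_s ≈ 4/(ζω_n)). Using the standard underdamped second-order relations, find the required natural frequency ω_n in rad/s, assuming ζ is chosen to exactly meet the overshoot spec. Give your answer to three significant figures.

ζ = −ln(OS)/√(π² + (ln OS)²). With OS = 0.337, ln OS = −1.088 and ζ = 1.088/3.325 = 0.327.
Then ω_n = 4/(ζ t_s) = 4/(0.327 × 0.180) = 67.9 rad/s.

ω_n ≈ 67.9 rad/s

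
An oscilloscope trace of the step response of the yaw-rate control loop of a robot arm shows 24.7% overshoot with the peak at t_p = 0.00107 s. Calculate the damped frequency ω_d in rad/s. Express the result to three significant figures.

t_p = π/ω_d, so ω_d = π/0.00107 = 2940 rad/s.

ω_d ≈ 2940 rad/s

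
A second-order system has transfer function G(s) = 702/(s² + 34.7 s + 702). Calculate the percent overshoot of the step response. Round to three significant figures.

%OS ≈ 6.57%

Comparing the denominator to s² + 2ζω_n s + ω_n²: ω_n = √702 = 26.5 rad/s, and 2ζω_n = 34.7 so ζ = 34.7/(2·26.5) = 0.655.
Overshoot: exp(−π·0.655/√(1−0.655²)) = 0.0657, i.e. 6.57%.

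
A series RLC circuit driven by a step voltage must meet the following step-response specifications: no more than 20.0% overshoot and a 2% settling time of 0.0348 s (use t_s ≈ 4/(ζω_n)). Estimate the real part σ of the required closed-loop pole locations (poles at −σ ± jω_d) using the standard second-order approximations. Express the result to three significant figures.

σ ≈ 115

The settling-time spec alone fixes σ = ζω_n = 4/t_s = 4/0.0348 = 115.
(Overshoot then fixes ζ = 0.456 and hence ω_d = σ·√(1−ζ²)/ζ = 224 rad/s.)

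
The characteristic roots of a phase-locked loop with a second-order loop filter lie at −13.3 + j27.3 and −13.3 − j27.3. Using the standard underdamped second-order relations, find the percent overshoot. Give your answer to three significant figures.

With σ = 13.3, ω_d = 27.3: ω_n = √(σ²+ω_d²) = 30.4 rad/s, ζ = σ/ω_n = 0.438.
%OS = 100 e^{−πζ/√(1−ζ²)} with ζ = 0.438 gives 21.6%.

%OS ≈ 21.6%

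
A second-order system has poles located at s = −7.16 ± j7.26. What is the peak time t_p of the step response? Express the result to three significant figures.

t_p ≈ 0.433 s

t_p = π/ω_d with ω_d = 7.26 (the imaginary part), so t_p = 0.433 s.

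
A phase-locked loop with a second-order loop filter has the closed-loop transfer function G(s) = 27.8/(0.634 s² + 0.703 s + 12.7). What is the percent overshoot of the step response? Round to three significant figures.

Dividing through by 0.634: denominator becomes s² + 1.109 s + 20.03.
So ω_n = √20.03 = 4.48 rad/s and ζ = 1.109/(2·4.48) = 0.124.
Overshoot: exp(−π·0.124/√(1−0.124²)) = 0.676, i.e. 67.6%.

%OS ≈ 67.6%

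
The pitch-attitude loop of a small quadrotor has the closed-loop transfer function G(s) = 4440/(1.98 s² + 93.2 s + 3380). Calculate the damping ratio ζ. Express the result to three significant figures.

Dividing through by 1.98: denominator becomes s² + 47.07 s + 1707.
So ω_n = √1707 = 41.3 rad/s and ζ = 47.07/(2·41.3) = 0.570.

ζ ≈ 0.570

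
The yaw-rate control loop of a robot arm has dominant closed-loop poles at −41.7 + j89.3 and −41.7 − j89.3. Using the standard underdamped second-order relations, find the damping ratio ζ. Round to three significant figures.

|pole| = ω_n = √(41.7² + 89.3²) = 98.6 rad/s; ζ = cos θ = σ/ω_n = 0.423.

ζ ≈ 0.423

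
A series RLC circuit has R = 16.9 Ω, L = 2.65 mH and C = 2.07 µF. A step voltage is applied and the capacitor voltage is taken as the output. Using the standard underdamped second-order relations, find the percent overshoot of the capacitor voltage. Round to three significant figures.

%OS ≈ 46.6%

For a series RLC circuit (capacitor voltage as output), ω_n = 1/√(LC) = 1/√(2.65 mH · 2.07 µF) = 13500 rad/s.
ζ = (R/2)·√(C/L) = (16.9/2)·√(2.07 µF/2.65 mH) = 0.236.
%OS = 100·exp(−πζ/√(1−ζ²)) = 46.6%.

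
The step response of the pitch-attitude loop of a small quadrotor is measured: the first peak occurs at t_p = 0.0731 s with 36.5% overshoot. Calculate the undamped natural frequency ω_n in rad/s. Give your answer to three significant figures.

From the overshoot, ζ = −ln(OS)/√(π²+ln²(OS)) = 0.305.
From t_p = π/ω_d, ω_d = π/0.0731 = 43.0 rad/s, so ω_n = ω_d/√(1−ζ²) = 45.1 rad/s.

ω_n ≈ 45.1 rad/s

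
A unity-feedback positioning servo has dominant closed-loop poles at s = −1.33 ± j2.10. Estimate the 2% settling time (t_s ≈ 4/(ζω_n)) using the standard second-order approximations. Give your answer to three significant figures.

t_s ≈ 3.01 s

For poles at −σ ± jω_d, ζω_n = σ = 1.33, so t_s ≈ 4/σ = 3.01 s.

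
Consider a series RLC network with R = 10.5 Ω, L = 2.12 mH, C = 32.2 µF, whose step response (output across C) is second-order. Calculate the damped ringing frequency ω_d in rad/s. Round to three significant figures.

ω_d ≈ 2920 rad/s

For a series RLC circuit (capacitor voltage as output), ω_n = 1/√(LC) = 1/√(2.12 mH · 32.2 µF) = 3830 rad/s.
ζ = (R/2)·√(C/L) = (10.5/2)·√(32.2 µF/2.12 mH) = 0.647.
ω_d = 3830·√(1 − 0.647²) = 2920 rad/s.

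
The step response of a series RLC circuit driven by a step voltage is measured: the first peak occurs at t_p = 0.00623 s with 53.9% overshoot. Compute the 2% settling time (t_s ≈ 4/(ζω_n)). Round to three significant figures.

The overshoot fixes ζ = −ln(OS)/√(π²+ln²(OS)) = 0.193.
From t_p = π/ω_d, ω_d = π/0.00623 = 504 rad/s, so ω_n = ω_d/√(1−ζ²) = 514 rad/s.
t_s ≈ 4/(ζω_n) = 4/(0.193·514) = 0.0403 s.

t_s ≈ 0.0403 s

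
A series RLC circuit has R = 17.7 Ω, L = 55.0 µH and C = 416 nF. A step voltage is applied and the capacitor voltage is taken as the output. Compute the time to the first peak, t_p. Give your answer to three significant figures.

t_p ≈ 0.0000235 s

For a series RLC circuit (capacitor voltage as output), ω_n = 1/√(LC) = 1/√(55.0 µH · 416 nF) = 209000 rad/s.
ζ = (R/2)·√(C/L) = (17.7/2)·√(416 nF/55.0 µH) = 0.770.
ω_d = 209000·√(1 − 0.770²) = 133000 rad/s. t_p = π/ω_d = 0.0000235 s.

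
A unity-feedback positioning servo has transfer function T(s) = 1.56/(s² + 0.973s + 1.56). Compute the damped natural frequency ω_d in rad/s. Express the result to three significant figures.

ω_d ≈ 1.15 rad/s

ω_n = √1.56 = 1.25 rad/s; ζ = 0.973/(2·1.25) = 0.390.
ω_d = 1.25·√(1 − 0.390²) = 1.15 rad/s.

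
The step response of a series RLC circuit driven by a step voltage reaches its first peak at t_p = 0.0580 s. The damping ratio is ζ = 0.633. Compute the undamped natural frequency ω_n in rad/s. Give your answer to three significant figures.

ω_n ≈ 70.0 rad/s

Peak time t_p = π/ω_d, so ω_d = π/t_p = π/0.0580 = 54.2 rad/s.
ω_n = ω_d/√(1−ζ²) = 54.2/√0.599 = 70.0 rad/s.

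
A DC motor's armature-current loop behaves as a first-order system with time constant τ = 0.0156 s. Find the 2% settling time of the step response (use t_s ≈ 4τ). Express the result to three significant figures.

t_s ≈ 0.0624 s

t_s ≈ 4τ = 0.0624 s.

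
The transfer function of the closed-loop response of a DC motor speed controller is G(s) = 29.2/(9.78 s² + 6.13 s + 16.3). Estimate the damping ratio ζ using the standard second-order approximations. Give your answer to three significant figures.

ζ ≈ 0.243

Dividing through by 9.78: denominator becomes s² + 0.6268 s + 1.667.
So ω_n = √1.667 = 1.29 rad/s and ζ = 0.6268/(2·1.29) = 0.243.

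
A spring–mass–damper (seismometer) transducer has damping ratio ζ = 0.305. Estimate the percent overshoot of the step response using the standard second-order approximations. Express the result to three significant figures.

%OS ≈ 36.6%

For an underdamped second-order system, %OS = 100·exp(−πζ/√(1−ζ²)).
πζ/√(1−ζ²) = π·0.305/√(1−0.0930) = 1.006, so %OS = 100·e^(−1.006) = 36.6%.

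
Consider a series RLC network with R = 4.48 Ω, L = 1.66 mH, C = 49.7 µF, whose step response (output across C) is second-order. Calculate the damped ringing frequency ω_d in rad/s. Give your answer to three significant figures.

ω_d ≈ 3210 rad/s

For a series RLC circuit (capacitor voltage as output), ω_n = 1/√(LC) = 1/√(1.66 mH · 49.7 µF) = 3480 rad/s.
ζ = (R/2)·√(C/L) = (4.48/2)·√(49.7 µF/1.66 mH) = 0.388.
ω_d = ω_n√(1−ζ²) = 3210 rad/s.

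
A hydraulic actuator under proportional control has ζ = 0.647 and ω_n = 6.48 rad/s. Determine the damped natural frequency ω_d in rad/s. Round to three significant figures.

ω_d ≈ 4.94 rad/s

ω_d = ω_n√(1−ζ²) = 6.48·√0.581 = 4.94 rad/s.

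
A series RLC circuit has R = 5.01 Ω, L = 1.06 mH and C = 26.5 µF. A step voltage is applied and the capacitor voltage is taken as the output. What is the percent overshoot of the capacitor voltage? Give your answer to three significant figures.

%OS ≈ 25.8%

For a series RLC circuit (capacitor voltage as output), ω_n = 1/√(LC) = 1/√(1.06 mH · 26.5 µF) = 5970 rad/s.
ζ = (R/2)·√(C/L) = (5.01/2)·√(26.5 µF/1.06 mH) = 0.396.
%OS = 100 e^{−πζ/√(1−ζ²)} with ζ = 0.396 gives 25.8%.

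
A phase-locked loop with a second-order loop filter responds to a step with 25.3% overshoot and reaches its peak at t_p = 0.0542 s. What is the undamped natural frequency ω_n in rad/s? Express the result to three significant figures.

From the overshoot, ζ = −ln(OS)/√(π²+ln²(OS)) = 0.401.
t_p = π/ω_d ⇒ ω_d = 58.0 rad/s; then ω_n = ω_d/√(1−ζ²) = 63.3 rad/s.

ω_n ≈ 63.3 rad/s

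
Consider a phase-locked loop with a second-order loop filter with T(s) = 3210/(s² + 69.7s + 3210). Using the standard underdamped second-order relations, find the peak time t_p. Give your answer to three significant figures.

t_p ≈ 0.0703 s

Comparing the denominator to s² + 2ζω_n s + ω_n²: ω_n = √3210 = 56.7 rad/s, and 2ζω_n = 69.7 so ζ = 69.7/(2·56.7) = 0.615.
The damped frequency ω_d = ω_n√(1−ζ²) = 44.7 rad/s. Then t_p = π/ω_d = 0.0703 s.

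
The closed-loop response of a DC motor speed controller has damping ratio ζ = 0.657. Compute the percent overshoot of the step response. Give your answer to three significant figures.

For an underdamped second-order system, %OS = 100·exp(−πζ/√(1−ζ²)).
πζ/√(1−ζ²) = π·0.657/√(1−0.432) = 2.738, so %OS = 100·e^(−2.738) = 6.47%.

%OS ≈ 6.47%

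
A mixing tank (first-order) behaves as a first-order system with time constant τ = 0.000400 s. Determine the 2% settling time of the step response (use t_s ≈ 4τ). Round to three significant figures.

t_s ≈ 0.00160 s

t_s ≈ 4τ = 0.00160 s.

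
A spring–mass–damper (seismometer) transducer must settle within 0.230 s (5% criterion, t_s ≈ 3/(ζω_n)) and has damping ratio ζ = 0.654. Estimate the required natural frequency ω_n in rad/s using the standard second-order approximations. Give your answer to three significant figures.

ω_n ≈ 19.9 rad/s

Rearranging t_s ≈ 3/(ζω_n) gives ω_n = 3/(ζ·t_s) = 3/(0.654 × 0.230) = 19.9 rad/s.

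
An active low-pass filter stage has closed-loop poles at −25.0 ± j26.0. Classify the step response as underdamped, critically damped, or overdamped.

Since the poles form a complex-conjugate pair with nonzero imaginary part, the response is underdamped.

underdamped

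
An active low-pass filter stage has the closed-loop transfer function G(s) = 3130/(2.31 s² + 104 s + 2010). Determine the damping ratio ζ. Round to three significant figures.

Dividing through by 2.31: denominator becomes s² + 45.02 s + 870.1.
So ω_n = √870.1 = 29.5 rad/s and ζ = 45.02/(2·29.5) = 0.763.

ζ ≈ 0.763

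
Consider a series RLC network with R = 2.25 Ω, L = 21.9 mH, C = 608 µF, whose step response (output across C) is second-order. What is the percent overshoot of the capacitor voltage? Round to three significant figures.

%OS ≈ 54.9%

For a series RLC circuit (capacitor voltage as output), ω_n = 1/√(LC) = 1/√(21.9 mH · 608 µF) = 274 rad/s.
ζ = (R/2)·√(C/L) = (2.25/2)·√(608 µF/21.9 mH) = 0.187.
%OS = 100 e^{−πζ/√(1−ζ²)} with ζ = 0.187 gives 54.9%.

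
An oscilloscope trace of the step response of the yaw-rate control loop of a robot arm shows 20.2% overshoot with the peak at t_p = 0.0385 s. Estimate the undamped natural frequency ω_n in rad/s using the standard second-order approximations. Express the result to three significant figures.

ζ from %OS: ζ = |ln 0.202|/√(π²+ln²0.202) = 0.454.
From t_p = π/ω_d, ω_d = π/0.0385 = 81.6 rad/s, so ω_n = ω_d/√(1−ζ²) = 91.6 rad/s.

ω_n ≈ 91.6 rad/s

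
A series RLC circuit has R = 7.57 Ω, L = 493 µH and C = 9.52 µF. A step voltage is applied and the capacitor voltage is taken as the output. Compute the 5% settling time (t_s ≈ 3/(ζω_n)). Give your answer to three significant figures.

t_s ≈ 0.000391 s

For a series RLC circuit (capacitor voltage as output), ω_n = 1/√(LC) = 1/√(493 µH · 9.52 µF) = 14600 rad/s.
ζ = (R/2)·√(C/L) = (7.57/2)·√(9.52 µF/493 µH) = 0.526.
t_s ≈ 3/(ζω_n) = 0.000391 s.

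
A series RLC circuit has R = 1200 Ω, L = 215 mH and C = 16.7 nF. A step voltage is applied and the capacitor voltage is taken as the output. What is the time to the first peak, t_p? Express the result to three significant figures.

t_p ≈ 0.000191 s

For a series RLC circuit (capacitor voltage as output), ω_n = 1/√(LC) = 1/√(215 mH · 16.7 nF) = 16700 rad/s.
ζ = (R/2)·√(C/L) = (1200/2)·√(16.7 nF/215 mH) = 0.167.
ω_d = 16700·√(1 − 0.167²) = 16500 rad/s. t_p = π/ω_d = 0.000191 s.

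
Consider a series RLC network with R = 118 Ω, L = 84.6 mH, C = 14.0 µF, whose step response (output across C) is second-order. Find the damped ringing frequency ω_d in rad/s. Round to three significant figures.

ω_d ≈ 598 rad/s

For a series RLC circuit (capacitor voltage as output), ω_n = 1/√(LC) = 1/√(84.6 mH · 14.0 µF) = 919 rad/s.
ζ = (R/2)·√(C/L) = (118/2)·√(14.0 µF/84.6 mH) = 0.759.
ω_d = 919·√(1 − 0.759²) = 598 rad/s.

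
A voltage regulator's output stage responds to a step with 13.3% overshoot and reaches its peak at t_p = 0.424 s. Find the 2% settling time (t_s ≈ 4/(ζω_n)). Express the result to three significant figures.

t_s ≈ 0.841 s

From the overshoot, ζ = −ln(OS)/√(π²+ln²(OS)) = 0.540.
t_p = π/ω_d ⇒ ω_d = 7.41 rad/s; then ω_n = ω_d/√(1−ζ²) = 8.81 rad/s.
t_s ≈ 4/(ζω_n) = 4/(0.540·8.81) = 0.841 s.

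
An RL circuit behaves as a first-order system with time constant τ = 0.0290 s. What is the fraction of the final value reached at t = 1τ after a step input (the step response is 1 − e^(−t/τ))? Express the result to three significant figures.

y(t)/y_∞ = 1 − e^(−t/τ) = 1 − e^(−1) = 1 − e^(−1.00) = 0.632.

y/y_∞ ≈ 0.632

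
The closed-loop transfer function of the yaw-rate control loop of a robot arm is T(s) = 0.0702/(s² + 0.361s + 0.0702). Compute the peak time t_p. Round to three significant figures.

t_p ≈ 16.2 s

Matching coefficients with s² + 2ζω_n s + ω_n² gives ω_n² = 0.0702 ⇒ ω_n = 0.265 rad/s, and ζ = 0.361/(2ω_n) = 0.681.
ω_d = ω_n√(1−ζ²) = 0.194 rad/s. Then t_p = π/ω_d = 16.2 s.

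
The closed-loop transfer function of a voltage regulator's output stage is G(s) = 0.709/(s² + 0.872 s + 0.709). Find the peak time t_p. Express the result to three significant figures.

t_p ≈ 4.36 s

Matching coefficients with s² + 2ζω_n s + ω_n² gives ω_n² = 0.709 ⇒ ω_n = 0.842 rad/s, and ζ = 0.872/(2ω_n) = 0.518.
ω_d = ω_n√(1−ζ²) = 0.720 rad/s. Then t_p = π/ω_d = 4.36 s.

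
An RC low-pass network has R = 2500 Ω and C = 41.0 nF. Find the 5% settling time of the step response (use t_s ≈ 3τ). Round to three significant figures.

t_s ≈ 0.000308 s

τ = RC = 2500 × 41.0 nF = 0.000103 s.
t_s ≈ 3τ = 0.000308 s.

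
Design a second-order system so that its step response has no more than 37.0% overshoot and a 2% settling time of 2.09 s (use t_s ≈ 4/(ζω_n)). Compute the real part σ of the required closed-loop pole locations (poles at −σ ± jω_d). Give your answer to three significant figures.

The settling-time spec alone fixes σ = ζω_n = 4/t_s = 4/2.09 = 1.91.
(Overshoot then fixes ζ = 0.302 and hence ω_d = σ·√(1−ζ²)/ζ = 6.05 rad/s.)

σ ≈ 1.91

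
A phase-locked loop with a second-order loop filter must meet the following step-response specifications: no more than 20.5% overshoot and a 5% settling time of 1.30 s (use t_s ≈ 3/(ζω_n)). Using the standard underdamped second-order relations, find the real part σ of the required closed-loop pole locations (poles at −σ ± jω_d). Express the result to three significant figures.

σ ≈ 2.31

The settling-time spec alone fixes σ = ζω_n = 3/t_s = 3/1.30 = 2.31.
(Overshoot then fixes ζ = 0.450 and hence ω_d = σ·√(1−ζ²)/ζ = 4.57 rad/s.)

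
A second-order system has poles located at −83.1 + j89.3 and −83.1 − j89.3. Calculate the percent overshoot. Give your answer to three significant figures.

The poles are at −σ ± jω_d with σ = 83.1 and ω_d = 89.3, so ω_n = √(σ²+ω_d²) = 122 rad/s and ζ = σ/ω_n = 0.681.
%OS = 100·exp(−πζ/√(1−ζ²)) = 5.37%.

%OS ≈ 5.37%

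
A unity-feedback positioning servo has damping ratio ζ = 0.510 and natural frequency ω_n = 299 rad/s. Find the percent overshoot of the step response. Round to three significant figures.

For an underdamped second-order system, %OS = 100·exp(−πζ/√(1−ζ²)).
πζ/√(1−ζ²) = π·0.510/√(1−0.260) = 1.863, so %OS = 100·e^(−1.863) = 15.5%.

%OS ≈ 15.5%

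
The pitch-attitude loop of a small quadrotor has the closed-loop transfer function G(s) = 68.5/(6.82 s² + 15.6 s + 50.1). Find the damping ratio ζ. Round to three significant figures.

ζ ≈ 0.422

Dividing through by 6.82: denominator becomes s² + 2.287 s + 7.346.
So ω_n = √7.346 = 2.71 rad/s and ζ = 2.287/(2·2.71) = 0.422.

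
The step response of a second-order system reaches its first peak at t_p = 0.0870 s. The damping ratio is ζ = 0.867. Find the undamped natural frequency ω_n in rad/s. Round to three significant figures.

ω_n ≈ 72.5 rad/s

Peak time t_p = π/ω_d, so ω_d = π/t_p = π/0.0870 = 36.1 rad/s.
ω_n = ω_d/√(1−ζ²) = 36.1/√0.248 = 72.5 rad/s.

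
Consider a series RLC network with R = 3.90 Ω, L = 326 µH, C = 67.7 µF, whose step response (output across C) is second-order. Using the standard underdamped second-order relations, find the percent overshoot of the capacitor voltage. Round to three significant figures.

%OS ≈ 0.227%

For a series RLC circuit (capacitor voltage as output), ω_n = 1/√(LC) = 1/√(326 µH · 67.7 µF) = 6730 rad/s.
ζ = (R/2)·√(C/L) = (3.90/2)·√(67.7 µF/326 µH) = 0.889.
Overshoot: exp(−π·0.889/√(1−0.889²)) = 0.00227, i.e. 0.227%.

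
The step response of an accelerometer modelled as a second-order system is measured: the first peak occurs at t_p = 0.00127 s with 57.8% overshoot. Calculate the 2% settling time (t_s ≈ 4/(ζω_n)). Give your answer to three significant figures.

From the overshoot, ζ = −ln(OS)/√(π²+ln²(OS)) = 0.172.
From t_p = π/ω_d, ω_d = π/0.00127 = 2470 rad/s, so ω_n = ω_d/√(1−ζ²) = 2510 rad/s.
t_s ≈ 4/(ζω_n) = 4/(0.172·2510) = 0.00927 s.

t_s ≈ 0.00927 s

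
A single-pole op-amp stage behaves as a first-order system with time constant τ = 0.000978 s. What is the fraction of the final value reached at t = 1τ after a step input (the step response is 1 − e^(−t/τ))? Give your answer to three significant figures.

y/y_∞ ≈ 0.632

y(t)/y_∞ = 1 − e^(−t/τ) = 1 − e^(−1) = 1 − e^(−1.00) = 0.632.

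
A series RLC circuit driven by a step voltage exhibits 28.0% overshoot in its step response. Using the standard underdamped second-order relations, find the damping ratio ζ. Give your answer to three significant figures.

ζ ≈ 0.376

ζ = −ln(OS)/√(π² + (ln OS)²). With OS = 0.280, ln OS = −1.273 and ζ = 1.273/3.390 = 0.376.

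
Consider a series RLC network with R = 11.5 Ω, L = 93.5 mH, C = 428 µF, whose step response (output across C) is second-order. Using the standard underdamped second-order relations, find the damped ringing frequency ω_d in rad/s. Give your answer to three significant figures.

For a series RLC circuit (capacitor voltage as output), ω_n = 1/√(LC) = 1/√(93.5 mH · 428 µF) = 158 rad/s.
ζ = (R/2)·√(C/L) = (11.5/2)·√(428 µF/93.5 mH) = 0.389.
The damped frequency ω_d = ω_n√(1−ζ²) = 146 rad/s.

ω_d ≈ 146 rad/s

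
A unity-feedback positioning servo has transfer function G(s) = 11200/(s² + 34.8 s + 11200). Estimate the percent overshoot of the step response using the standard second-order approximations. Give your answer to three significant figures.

%OS ≈ 59.2%

Matching coefficients with s² + 2ζω_n s + ω_n² gives ω_n² = 11200 ⇒ ω_n = 106 rad/s, and ζ = 34.8/(2ω_n) = 0.164.
%OS = 100 e^{−πζ/√(1−ζ²)} with ζ = 0.164 gives 59.2%.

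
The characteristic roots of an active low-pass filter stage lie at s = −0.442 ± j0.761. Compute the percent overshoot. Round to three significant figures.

%OS ≈ 16.1%

With σ = 0.442, ω_d = 0.761: ω_n = √(σ²+ω_d²) = 0.880 rad/s, ζ = σ/ω_n = 0.502.
%OS = 100 e^{−πζ/√(1−ζ²)} with ζ = 0.502 gives 16.1%.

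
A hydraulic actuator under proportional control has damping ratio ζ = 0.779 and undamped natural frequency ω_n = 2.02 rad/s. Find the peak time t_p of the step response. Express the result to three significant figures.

The damped frequency is ω_d = ω_n√(1−ζ²) = 2.02·√(1−0.607) = 1.27 rad/s.
Peak time t_p = π/ω_d = π/1.27 = 2.48 s.

t_p ≈ 2.48 s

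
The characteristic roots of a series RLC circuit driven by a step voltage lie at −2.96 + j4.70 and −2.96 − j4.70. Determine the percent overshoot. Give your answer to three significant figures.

%OS ≈ 13.8%

|pole| = ω_n = √(2.96² + 4.70²) = 5.55 rad/s; ζ = cos θ = σ/ω_n = 0.533.
Overshoot: exp(−π·0.533/√(1−0.533²)) = 0.138, i.e. 13.8%.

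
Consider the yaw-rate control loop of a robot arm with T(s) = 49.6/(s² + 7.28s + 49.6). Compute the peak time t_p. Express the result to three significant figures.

ω_n = √49.6 = 7.04 rad/s; ζ = 7.28/(2·7.04) = 0.517.
ω_d = ω_n√(1−ζ²) = 6.03 rad/s. Then t_p = π/ω_d = 0.521 s.

t_p ≈ 0.521 s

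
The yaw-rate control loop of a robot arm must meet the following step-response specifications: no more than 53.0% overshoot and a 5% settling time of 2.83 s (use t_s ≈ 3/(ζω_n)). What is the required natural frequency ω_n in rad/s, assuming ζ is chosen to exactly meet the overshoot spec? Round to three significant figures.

ω_n ≈ 5.35 rad/s

ζ = −ln(OS)/√(π² + (ln OS)²). With OS = 0.530, ln OS = −0.6349 and ζ = 0.6349/3.205 = 0.198.
From t_s ≈ 3/(ζω_n): ω_n = 3/(ζ·t_s) = 3/(0.198·2.83) = 5.35 rad/s.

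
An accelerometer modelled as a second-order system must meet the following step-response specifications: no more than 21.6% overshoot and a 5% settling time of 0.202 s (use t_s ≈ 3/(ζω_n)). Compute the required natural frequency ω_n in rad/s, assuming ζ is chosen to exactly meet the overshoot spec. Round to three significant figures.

ω_n ≈ 33.9 rad/s

Inverting the overshoot relation: ζ = |ln 0.216|/√(π² + ln²0.216) = 0.438.
From t_s ≈ 3/(ζω_n): ω_n = 3/(ζ·t_s) = 3/(0.438·0.202) = 33.9 rad/s.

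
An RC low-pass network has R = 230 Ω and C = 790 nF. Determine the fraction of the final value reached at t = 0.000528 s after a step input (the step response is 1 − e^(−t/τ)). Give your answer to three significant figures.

y/y_∞ ≈ 0.945

τ = RC = 230 × 790 nF = 0.000182 s.
y(t)/y_∞ = 1 − e^(−t/τ) = 1 − e^(−0.000528/0.000182) = 1 − e^(−2.91) = 0.945.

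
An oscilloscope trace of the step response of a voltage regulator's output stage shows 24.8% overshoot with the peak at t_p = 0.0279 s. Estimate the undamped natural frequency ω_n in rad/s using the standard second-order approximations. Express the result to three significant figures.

From the overshoot, ζ = −ln(OS)/√(π²+ln²(OS)) = 0.406.
t_p = π/ω_d ⇒ ω_d = 113 rad/s; then ω_n = ω_d/√(1−ζ²) = 123 rad/s.

ω_n ≈ 123 rad/s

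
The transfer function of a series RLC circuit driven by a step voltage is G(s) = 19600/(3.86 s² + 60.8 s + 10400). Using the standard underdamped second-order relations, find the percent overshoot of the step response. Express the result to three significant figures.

Dividing through by 3.86: denominator becomes s² + 15.75 s + 2694.
So ω_n = √2694 = 51.9 rad/s and ζ = 15.75/(2·51.9) = 0.152.
%OS = 100·exp(−πζ/√(1−ζ²)) = 61.7%.

%OS ≈ 61.7%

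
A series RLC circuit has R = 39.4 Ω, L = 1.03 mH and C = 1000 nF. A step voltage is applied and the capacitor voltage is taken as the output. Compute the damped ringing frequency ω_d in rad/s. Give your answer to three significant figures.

For a series RLC circuit (capacitor voltage as output), ω_n = 1/√(LC) = 1/√(1.03 mH · 1000 nF) = 31200 rad/s.
ζ = (R/2)·√(C/L) = (39.4/2)·√(1000 nF/1.03 mH) = 0.614.
The damped frequency ω_d = ω_n√(1−ζ²) = 24600 rad/s.

ω_d ≈ 24600 rad/s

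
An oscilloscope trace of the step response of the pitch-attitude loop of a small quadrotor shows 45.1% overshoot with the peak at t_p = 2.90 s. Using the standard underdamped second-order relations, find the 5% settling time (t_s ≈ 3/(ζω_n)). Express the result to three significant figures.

From the overshoot, ζ = −ln(OS)/√(π²+ln²(OS)) = 0.246.
t_p = π/ω_d ⇒ ω_d = 1.08 rad/s; then ω_n = ω_d/√(1−ζ²) = 1.12 rad/s.
t_s ≈ 3/(ζω_n) = 3/(0.246·1.12) = 10.9 s.

t_s ≈ 10.9 s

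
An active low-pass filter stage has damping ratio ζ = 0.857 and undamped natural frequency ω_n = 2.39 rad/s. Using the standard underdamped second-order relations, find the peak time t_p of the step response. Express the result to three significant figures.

t_p ≈ 2.55 s

The damped frequency is ω_d = ω_n√(1−ζ²) = 2.39·√(1−0.734) = 1.23 rad/s.
Peak time t_p = π/ω_d = π/1.23 = 2.55 s.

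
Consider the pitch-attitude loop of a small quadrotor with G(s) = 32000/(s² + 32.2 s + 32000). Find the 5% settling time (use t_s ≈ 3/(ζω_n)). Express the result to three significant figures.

t_s ≈ 0.186 s

ω_n = √32000 = 179 rad/s; ζ = 32.2/(2·179) = 0.0900.
t_s ≈ 3/(ζω_n) = 3/(0.0900·179) = 0.186 s.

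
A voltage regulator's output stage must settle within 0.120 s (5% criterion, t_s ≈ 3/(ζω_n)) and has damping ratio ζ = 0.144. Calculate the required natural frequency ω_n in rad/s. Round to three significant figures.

ω_n ≈ 174 rad/s

Rearranging t_s ≈ 3/(ζω_n) gives ω_n = 3/(ζ·t_s) = 3/(0.144 × 0.120) = 174 rad/s.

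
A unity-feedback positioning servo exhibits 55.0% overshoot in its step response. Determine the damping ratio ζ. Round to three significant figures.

From %OS = 100·exp(−πζ/√(1−ζ²)), invert to get ζ = −ln(OS)/√(π² + ln²(OS)) with OS = 0.550.
−ln 0.550 = 0.5978, so ζ = 0.5978/√(π² + 0.3574) = 0.187.

ζ ≈ 0.187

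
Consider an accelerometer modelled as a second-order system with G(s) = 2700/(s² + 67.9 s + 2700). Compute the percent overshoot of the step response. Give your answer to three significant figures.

%OS ≈ 6.64%

Matching coefficients with s² + 2ζω_n s + ω_n² gives ω_n² = 2700 ⇒ ω_n = 52.0 rad/s, and ζ = 67.9/(2ω_n) = 0.653.
%OS = 100·exp(−πζ/√(1−ζ²)) = 6.64%.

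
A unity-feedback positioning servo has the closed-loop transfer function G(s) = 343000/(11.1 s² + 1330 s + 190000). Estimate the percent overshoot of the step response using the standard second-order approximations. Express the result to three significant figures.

%OS ≈ 19.8%

Dividing through by 11.1: denominator becomes s² + 119.8 s + 17120.
So ω_n = √17120 = 131 rad/s and ζ = 119.8/(2·131) = 0.458.
%OS = 100·exp(−πζ/√(1−ζ²)) = 19.8%.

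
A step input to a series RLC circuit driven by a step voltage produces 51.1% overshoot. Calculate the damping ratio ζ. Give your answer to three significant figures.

From %OS = 100·exp(−πζ/√(1−ζ²)), invert to get ζ = −ln(OS)/√(π² + ln²(OS)) with OS = 0.511.
−ln 0.511 = 0.6714, so ζ = 0.6714/√(π² + 0.4508) = 0.209.

ζ ≈ 0.209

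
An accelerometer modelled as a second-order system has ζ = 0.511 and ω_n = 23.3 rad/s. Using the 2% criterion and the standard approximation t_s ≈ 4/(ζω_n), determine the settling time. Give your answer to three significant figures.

t_s ≈ 4/(ζω_n) = 4/(0.511 × 23.3) = 0.336 s.

t_s ≈ 0.336 s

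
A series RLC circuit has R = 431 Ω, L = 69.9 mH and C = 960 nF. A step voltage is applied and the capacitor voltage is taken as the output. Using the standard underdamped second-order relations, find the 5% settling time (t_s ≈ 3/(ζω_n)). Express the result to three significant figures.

For a series RLC circuit (capacitor voltage as output), ω_n = 1/√(LC) = 1/√(69.9 mH · 960 nF) = 3860 rad/s.
ζ = (R/2)·√(C/L) = (431/2)·√(960 nF/69.9 mH) = 0.799.
t_s ≈ 3/(ζω_n) = 0.000973 s.

t_s ≈ 0.000973 s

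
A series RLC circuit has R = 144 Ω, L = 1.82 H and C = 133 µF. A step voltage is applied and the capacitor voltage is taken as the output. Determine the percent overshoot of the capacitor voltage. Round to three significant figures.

For a series RLC circuit (capacitor voltage as output), ω_n = 1/√(LC) = 1/√(1.82 H · 133 µF) = 64.3 rad/s.
ζ = (R/2)·√(C/L) = (144/2)·√(133 µF/1.82 H) = 0.615.
%OS = 100·exp(−πζ/√(1−ζ²)) = 8.60%.

%OS ≈ 8.60%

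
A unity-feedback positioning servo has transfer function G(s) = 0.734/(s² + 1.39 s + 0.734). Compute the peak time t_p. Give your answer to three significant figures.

t_p ≈ 6.27 s

ω_n = √0.734 = 0.857 rad/s; ζ = 1.39/(2·0.857) = 0.811.
The damped frequency ω_d = ω_n√(1−ζ²) = 0.501 rad/s. Then t_p = π/ω_d = 6.27 s.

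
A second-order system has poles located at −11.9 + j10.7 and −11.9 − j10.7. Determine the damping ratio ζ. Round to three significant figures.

ζ ≈ 0.744

The poles are at −σ ± jω_d with σ = 11.9 and ω_d = 10.7, so ω_n = √(σ²+ω_d²) = 16.0 rad/s and ζ = σ/ω_n = 0.744.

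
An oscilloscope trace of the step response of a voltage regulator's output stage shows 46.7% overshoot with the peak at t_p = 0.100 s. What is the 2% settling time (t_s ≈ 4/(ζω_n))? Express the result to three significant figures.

t_s ≈ 0.525 s

From the overshoot, ζ = −ln(OS)/√(π²+ln²(OS)) = 0.236.
t_p = π/ω_d ⇒ ω_d = 31.4 rad/s; then ω_n = ω_d/√(1−ζ²) = 32.3 rad/s.
t_s ≈ 4/(ζω_n) = 4/(0.236·32.3) = 0.525 s.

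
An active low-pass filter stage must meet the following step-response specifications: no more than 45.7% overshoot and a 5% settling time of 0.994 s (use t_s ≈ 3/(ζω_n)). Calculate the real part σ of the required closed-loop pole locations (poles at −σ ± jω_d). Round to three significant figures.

σ ≈ 3.02

The settling-time spec alone fixes σ = ζω_n = 3/t_s = 3/0.994 = 3.02.
(Overshoot then fixes ζ = 0.242 and hence ω_d = σ·√(1−ζ²)/ζ = 12.1 rad/s.)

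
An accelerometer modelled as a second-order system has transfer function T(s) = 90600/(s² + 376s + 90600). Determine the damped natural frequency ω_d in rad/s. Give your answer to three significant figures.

Matching coefficients with s² + 2ζω_n s + ω_n² gives ω_n² = 90600 ⇒ ω_n = 301 rad/s, and ζ = 376/(2ω_n) = 0.625.
ω_d = ω_n√(1−ζ²) = 235 rad/s.

ω_d ≈ 235 rad/s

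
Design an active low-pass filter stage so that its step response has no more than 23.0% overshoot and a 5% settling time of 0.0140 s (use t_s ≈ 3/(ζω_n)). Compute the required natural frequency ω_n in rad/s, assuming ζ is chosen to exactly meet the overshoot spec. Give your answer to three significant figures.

Inverting the overshoot relation: ζ = |ln 0.230|/√(π² + ln²0.230) = 0.424.
Then ω_n = 3/(ζ t_s) = 3/(0.424 × 0.0140) = 506 rad/s.

ω_n ≈ 506 rad/s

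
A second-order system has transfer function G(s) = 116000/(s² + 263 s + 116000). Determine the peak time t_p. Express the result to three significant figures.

t_p ≈ 0.0100 s

Comparing the denominator to s² + 2ζω_n s + ω_n²: ω_n = √116000 = 341 rad/s, and 2ζω_n = 263 so ζ = 263/(2·341) = 0.386.
ω_d = 341·√(1 − 0.386²) = 314 rad/s. Then t_p = π/ω_d = 0.0100 s.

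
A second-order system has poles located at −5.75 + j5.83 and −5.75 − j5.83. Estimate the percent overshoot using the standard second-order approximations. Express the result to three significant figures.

%OS ≈ 4.51%

With σ = 5.75, ω_d = 5.83: ω_n = √(σ²+ω_d²) = 8.19 rad/s, ζ = σ/ω_n = 0.702.
%OS = 100 e^{−πζ/√(1−ζ²)} with ζ = 0.702 gives 4.51%.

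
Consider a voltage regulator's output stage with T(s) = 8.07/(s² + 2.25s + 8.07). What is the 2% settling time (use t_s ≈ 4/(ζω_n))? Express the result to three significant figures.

Comparing the denominator to s² + 2ζω_n s + ω_n²: ω_n = √8.07 = 2.84 rad/s, and 2ζω_n = 2.25 so ζ = 2.25/(2·2.84) = 0.396.
t_s ≈ 4/(ζω_n) = 4/(0.396·2.84) = 3.56 s.

t_s ≈ 3.56 s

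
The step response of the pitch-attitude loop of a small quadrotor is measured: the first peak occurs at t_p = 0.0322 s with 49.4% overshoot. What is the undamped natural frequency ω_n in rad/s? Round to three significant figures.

ω_n ≈ 100 rad/s

The overshoot fixes ζ = −ln(OS)/√(π²+ln²(OS)) = 0.219.
t_p = π/ω_d ⇒ ω_d = 97.6 rad/s; then ω_n = ω_d/√(1−ζ²) = 100 rad/s.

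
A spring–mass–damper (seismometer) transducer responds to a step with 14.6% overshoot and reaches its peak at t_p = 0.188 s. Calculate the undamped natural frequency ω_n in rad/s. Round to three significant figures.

ζ from %OS: ζ = |ln 0.146|/√(π²+ln²0.146) = 0.522.
t_p = π/ω_d ⇒ ω_d = 16.7 rad/s; then ω_n = ω_d/√(1−ζ²) = 19.6 rad/s.

ω_n ≈ 19.6 rad/s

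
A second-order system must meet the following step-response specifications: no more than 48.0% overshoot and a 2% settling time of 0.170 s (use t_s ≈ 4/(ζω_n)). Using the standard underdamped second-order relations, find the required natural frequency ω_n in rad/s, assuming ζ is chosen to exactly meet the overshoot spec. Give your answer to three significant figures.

ζ = −ln(OS)/√(π² + (ln OS)²). With OS = 0.480, ln OS = −0.7340 and ζ = 0.7340/3.226 = 0.228.
From t_s ≈ 4/(ζω_n): ω_n = 4/(ζ·t_s) = 4/(0.228·0.170) = 103 rad/s.

ω_n ≈ 103 rad/s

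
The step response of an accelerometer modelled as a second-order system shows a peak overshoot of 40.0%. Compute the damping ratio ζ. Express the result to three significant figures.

ζ ≈ 0.280

Inverting the overshoot relation: ζ = |ln 0.400|/√(π² + ln²0.400) = 0.280.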